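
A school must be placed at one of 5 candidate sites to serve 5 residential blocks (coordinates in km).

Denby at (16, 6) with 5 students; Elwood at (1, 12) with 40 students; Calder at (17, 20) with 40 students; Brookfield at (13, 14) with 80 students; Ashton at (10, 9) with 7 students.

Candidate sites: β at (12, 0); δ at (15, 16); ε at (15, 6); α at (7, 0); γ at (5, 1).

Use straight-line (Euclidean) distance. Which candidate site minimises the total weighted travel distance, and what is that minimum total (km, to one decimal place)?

Total weighted distance at each candidate:
  β (12, 0): total = 2699.2
  δ (15, 16): total = 1098.0
  ε (15, 6): total = 1880.5
  α (7, 0): total = 2770.1
  γ (5, 1): total = 2714.7
Minimum is at δ with total 1098.0 km.

δ, total 1098.0 km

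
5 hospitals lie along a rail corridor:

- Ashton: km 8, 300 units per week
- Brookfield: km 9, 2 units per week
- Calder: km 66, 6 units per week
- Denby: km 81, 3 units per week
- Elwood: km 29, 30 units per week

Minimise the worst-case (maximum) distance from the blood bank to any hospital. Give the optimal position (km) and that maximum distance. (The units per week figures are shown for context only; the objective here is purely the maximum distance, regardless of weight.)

location 44.5, max distance 36.5

The 1-center on a line is the midpoint of the two extreme points: leftmost at 8, rightmost at 81.
Optimal location = (8 + 81)/2 = 44.5; maximum distance = (81 − 8)/2 = 36.5.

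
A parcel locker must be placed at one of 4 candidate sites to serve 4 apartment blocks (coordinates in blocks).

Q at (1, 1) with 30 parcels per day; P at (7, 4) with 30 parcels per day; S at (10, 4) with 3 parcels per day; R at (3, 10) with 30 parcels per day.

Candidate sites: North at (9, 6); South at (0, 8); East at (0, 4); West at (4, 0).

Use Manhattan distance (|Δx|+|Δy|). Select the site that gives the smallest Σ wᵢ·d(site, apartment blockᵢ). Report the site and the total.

East, total 630 blocks

Total weighted distance at each candidate:
  North (9, 6): total = 819
  South (0, 8): total = 762
  East (0, 4): total = 630
  West (4, 0): total = 690
Minimum is at East with total 630 blocks.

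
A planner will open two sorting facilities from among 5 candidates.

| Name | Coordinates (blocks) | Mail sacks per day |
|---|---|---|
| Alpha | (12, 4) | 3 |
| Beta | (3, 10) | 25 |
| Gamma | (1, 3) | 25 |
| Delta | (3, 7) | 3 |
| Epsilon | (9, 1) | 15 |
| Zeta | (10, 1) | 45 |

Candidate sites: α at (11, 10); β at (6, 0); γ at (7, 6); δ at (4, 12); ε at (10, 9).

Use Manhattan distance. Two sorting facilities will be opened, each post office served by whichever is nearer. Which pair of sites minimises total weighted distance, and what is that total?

Evaluate every pair (each demand assigned to the nearer of the two):
  {β, δ}: total = 608
  {β, γ}: total = 721
  {β, ε}: total = 733
  {α, β}: total = 736
  {γ, δ}: total = 801
  {δ, ε}: total = 909
  {α, γ}: total = 926
  {γ, ε}: total = 926
  {α, δ}: total = 1029
  {α, ε}: total = 1118
Best pair: {β, δ} with total 608.

{β, δ}, total 608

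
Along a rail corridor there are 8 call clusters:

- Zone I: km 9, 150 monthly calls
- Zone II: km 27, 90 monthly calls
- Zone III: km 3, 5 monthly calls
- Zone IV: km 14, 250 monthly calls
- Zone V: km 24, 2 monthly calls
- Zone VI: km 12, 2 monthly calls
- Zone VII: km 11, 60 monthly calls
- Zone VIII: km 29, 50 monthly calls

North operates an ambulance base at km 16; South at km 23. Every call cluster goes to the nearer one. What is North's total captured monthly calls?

467

The indifferent point is the midpoint (16+23)/2 = 19.5; call clusters left of it (closer to North at 16) go to North, those right go to South.
  Zone III at 3 (w=5) → North
  Zone I at 9 (w=150) → North
  Zone VII at 11 (w=60) → North
  Zone VI at 12 (w=2) → North
  Zone IV at 14 (w=250) → North
  Zone V at 24 (w=2) → South
  Zone II at 27 (w=90) → South
  Zone VIII at 29 (w=50) → South
North captures 467; South captures 142.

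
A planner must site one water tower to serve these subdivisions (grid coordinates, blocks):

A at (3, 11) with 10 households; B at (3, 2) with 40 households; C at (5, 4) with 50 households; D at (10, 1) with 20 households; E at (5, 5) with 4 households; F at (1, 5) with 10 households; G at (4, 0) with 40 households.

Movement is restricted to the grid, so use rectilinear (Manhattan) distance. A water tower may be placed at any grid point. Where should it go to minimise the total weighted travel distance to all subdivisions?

(4, 2)

Manhattan distance separates: Σwᵢ(|x−xᵢ|+|y−yᵢ|) = Σwᵢ|x−xᵢ| + Σwᵢ|y−yᵢ|, so x and y are optimised independently as 1-D weighted medians.
Total weight W = 174; half = 87.
x-coordinate, sorted with cumulative weight:
  x=1 (F, w=10) cum 10
  x=3 (A, w=10) cum 20
  x=3 (B, w=40) cum 60
  x=4 (G, w=40) cum 100  ← median
  x=5 (C, w=50) cum 150
  x=5 (E, w=4) cum 154
  x=10 (D, w=20) cum 174
⇒ x* = 4
y-coordinate, sorted with cumulative weight:
  y=0 (G, w=40) cum 40
  y=1 (D, w=20) cum 60
  y=2 (B, w=40) cum 100  ← median
  y=4 (C, w=50) cum 150
  y=5 (E, w=4) cum 154
  y=5 (F, w=10) cum 164
  y=11 (A, w=10) cum 174
⇒ y* = 2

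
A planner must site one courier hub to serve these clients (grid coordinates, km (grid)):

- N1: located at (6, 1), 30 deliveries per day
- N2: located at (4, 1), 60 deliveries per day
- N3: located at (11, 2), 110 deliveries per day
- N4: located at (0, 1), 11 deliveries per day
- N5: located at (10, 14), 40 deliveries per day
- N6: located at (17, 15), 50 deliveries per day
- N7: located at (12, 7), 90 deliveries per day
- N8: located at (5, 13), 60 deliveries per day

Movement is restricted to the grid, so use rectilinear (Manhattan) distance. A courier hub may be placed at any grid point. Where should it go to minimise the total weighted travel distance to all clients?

(11, 7)

Manhattan distance separates: Σwᵢ(|x−xᵢ|+|y−yᵢ|) = Σwᵢ|x−xᵢ| + Σwᵢ|y−yᵢ|, so x and y are optimised independently as 1-D weighted medians.
Total weight W = 451; half = 225.5.
x-coordinate, sorted with cumulative weight:
  x=0 (N4, w=11) cum 11
  x=4 (N2, w=60) cum 71
  x=5 (N8, w=60) cum 131
  x=6 (N1, w=30) cum 161
  x=10 (N5, w=40) cum 201
  x=11 (N3, w=110) cum 311  ← median
  x=12 (N7, w=90) cum 401
  x=17 (N6, w=50) cum 451
⇒ x* = 11
y-coordinate, sorted with cumulative weight:
  y=1 (N1, w=30) cum 30
  y=1 (N2, w=60) cum 90
  y=1 (N4, w=11) cum 101
  y=2 (N3, w=110) cum 211
  y=7 (N7, w=90) cum 301  ← median
  y=13 (N8, w=60) cum 361
  y=14 (N5, w=40) cum 401
  y=15 (N6, w=50) cum 451
⇒ y* = 7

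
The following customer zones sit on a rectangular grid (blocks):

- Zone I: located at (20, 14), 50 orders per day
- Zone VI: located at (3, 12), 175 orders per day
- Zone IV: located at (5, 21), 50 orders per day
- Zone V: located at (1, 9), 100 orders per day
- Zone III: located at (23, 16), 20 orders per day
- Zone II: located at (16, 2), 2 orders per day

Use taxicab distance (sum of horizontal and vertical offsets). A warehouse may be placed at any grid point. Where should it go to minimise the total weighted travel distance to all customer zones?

(3, 12)

Manhattan distance separates: Σwᵢ(|x−xᵢ|+|y−yᵢ|) = Σwᵢ|x−xᵢ| + Σwᵢ|y−yᵢ|, so x and y are optimised independently as 1-D weighted medians.
Total weight W = 397; half = 198.5.
x-coordinate, sorted with cumulative weight:
  x=1 (Zone V, w=100) cum 100
  x=3 (Zone VI, w=175) cum 275  ← median
  x=5 (Zone IV, w=50) cum 325
  x=16 (Zone II, w=2) cum 327
  x=20 (Zone I, w=50) cum 377
  x=23 (Zone III, w=20) cum 397
⇒ x* = 3
y-coordinate, sorted with cumulative weight:
  y=2 (Zone II, w=2) cum 2
  y=9 (Zone V, w=100) cum 102
  y=12 (Zone VI, w=175) cum 277  ← median
  y=14 (Zone I, w=50) cum 327
  y=16 (Zone III, w=20) cum 347
  y=21 (Zone IV, w=50) cum 397
⇒ y* = 12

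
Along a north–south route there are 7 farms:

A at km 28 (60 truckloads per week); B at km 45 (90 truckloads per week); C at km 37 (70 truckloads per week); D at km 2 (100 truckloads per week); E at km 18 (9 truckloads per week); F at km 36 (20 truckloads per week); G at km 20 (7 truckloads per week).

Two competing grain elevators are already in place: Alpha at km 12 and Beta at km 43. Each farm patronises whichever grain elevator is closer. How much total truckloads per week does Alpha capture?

The indifferent point is the midpoint (12+43)/2 = 27.5; farms left of it (closer to Alpha at 12) go to Alpha, those right go to Beta.
  D at 2 (w=100) → Alpha
  E at 18 (w=9) → Alpha
  G at 20 (w=7) → Alpha
  A at 28 (w=60) → Beta
  F at 36 (w=20) → Beta
  C at 37 (w=70) → Beta
  B at 45 (w=90) → Beta
Alpha captures 116; Beta captures 240.

116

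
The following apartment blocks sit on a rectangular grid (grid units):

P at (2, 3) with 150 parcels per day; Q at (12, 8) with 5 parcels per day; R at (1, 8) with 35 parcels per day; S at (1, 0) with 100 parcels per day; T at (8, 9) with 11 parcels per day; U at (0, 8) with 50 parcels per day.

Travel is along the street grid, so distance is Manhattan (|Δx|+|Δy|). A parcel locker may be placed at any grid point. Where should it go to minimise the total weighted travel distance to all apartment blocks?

(1, 3)

Manhattan distance separates: Σwᵢ(|x−xᵢ|+|y−yᵢ|) = Σwᵢ|x−xᵢ| + Σwᵢ|y−yᵢ|, so x and y are optimised independently as 1-D weighted medians.
Total weight W = 351; half = 175.5.
x-coordinate, sorted with cumulative weight:
  x=0 (U, w=50) cum 50
  x=1 (R, w=35) cum 85
  x=1 (S, w=100) cum 185  ← median
  x=2 (P, w=150) cum 335
  x=8 (T, w=11) cum 346
  x=12 (Q, w=5) cum 351
⇒ x* = 1
y-coordinate, sorted with cumulative weight:
  y=0 (S, w=100) cum 100
  y=3 (P, w=150) cum 250  ← median
  y=8 (Q, w=5) cum 255
  y=8 (R, w=35) cum 290
  y=8 (U, w=50) cum 340
  y=9 (T, w=11) cum 351
⇒ y* = 3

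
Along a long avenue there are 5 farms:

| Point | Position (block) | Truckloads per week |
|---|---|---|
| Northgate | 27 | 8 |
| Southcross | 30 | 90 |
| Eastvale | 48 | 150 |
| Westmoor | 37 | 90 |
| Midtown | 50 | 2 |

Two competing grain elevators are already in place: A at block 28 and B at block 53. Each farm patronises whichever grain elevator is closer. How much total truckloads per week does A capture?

The indifferent point is the midpoint (28+53)/2 = 40.5; farms left of it (closer to A at 28) go to A, those right go to B.
  Northgate at 27 (w=8) → A
  Southcross at 30 (w=90) → A
  Westmoor at 37 (w=90) → A
  Eastvale at 48 (w=150) → B
  Midtown at 50 (w=2) → B
A captures 188; B captures 152.

188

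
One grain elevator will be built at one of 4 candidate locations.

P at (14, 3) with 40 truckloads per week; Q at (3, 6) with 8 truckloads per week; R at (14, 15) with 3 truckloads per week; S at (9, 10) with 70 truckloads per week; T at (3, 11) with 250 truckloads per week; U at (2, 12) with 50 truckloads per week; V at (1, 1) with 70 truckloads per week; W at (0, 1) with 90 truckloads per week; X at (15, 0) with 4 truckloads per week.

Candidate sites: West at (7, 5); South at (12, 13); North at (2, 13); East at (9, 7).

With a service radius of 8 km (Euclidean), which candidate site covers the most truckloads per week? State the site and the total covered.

West, covering 438

Coverage radius r = 8 km; a point is covered iff (Δx)²+(Δy)² ≤ 8² = 64.
  West (7, 5): covers {P, Q, S, T, V} → 438
  South (12, 13): covers {R, S} → 73
  North (2, 13): covers {Q, S, T, U} → 378
  East (9, 7): covers {P, Q, S, T} → 368
Maximum coverage at West: 438 truckloads per week.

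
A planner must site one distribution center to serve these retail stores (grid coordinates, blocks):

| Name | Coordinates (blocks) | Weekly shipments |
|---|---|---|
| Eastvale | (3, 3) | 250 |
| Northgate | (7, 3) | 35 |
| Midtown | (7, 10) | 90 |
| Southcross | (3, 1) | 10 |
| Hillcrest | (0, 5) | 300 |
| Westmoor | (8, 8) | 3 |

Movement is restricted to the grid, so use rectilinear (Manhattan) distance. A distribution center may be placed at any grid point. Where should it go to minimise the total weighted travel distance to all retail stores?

Manhattan distance separates: Σwᵢ(|x−xᵢ|+|y−yᵢ|) = Σwᵢ|x−xᵢ| + Σwᵢ|y−yᵢ|, so x and y are optimised independently as 1-D weighted medians.
Total weight W = 688; half = 344.
x-coordinate, sorted with cumulative weight:
  x=0 (Hillcrest, w=300) cum 300
  x=3 (Eastvale, w=250) cum 550  ← median
  x=3 (Southcross, w=10) cum 560
  x=7 (Northgate, w=35) cum 595
  x=7 (Midtown, w=90) cum 685
  x=8 (Westmoor, w=3) cum 688
⇒ x* = 3
y-coordinate, sorted with cumulative weight:
  y=1 (Southcross, w=10) cum 10
  y=3 (Eastvale, w=250) cum 260
  y=3 (Northgate, w=35) cum 295
  y=5 (Hillcrest, w=300) cum 595  ← median
  y=8 (Westmoor, w=3) cum 598
  y=10 (Midtown, w=90) cum 688
⇒ y* = 5

(3, 5)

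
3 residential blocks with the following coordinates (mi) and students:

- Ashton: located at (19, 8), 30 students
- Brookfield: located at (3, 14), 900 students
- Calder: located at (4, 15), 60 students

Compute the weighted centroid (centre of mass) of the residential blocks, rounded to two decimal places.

(3.55, 13.88)

The minimiser of Σwᵢ‖p−pᵢ‖² is the weighted centroid p* = (Σwᵢpᵢ)/(Σwᵢ).
Σwᵢ = 990.
Σwᵢxᵢ = 30·19 + 900·3 + 60·4 = 3510.
Σwᵢyᵢ = 30·8 + 900·14 + 60·15 = 13740.
x* = 3510/990 = 3.55, y* = 13740/990 = 13.88.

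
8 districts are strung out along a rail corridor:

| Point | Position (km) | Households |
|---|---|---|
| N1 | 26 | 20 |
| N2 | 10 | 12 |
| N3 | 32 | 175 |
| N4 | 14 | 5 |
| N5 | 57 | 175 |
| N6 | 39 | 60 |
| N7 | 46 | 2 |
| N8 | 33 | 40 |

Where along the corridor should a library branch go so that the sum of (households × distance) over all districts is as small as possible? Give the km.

x = 33

For a sum of weighted absolute distances on a line, the optimum is the weighted median (not the mean). Total weight W = 489; half-weight = 244.5.
Sort by position and accumulate weight:
  km 10 (N2, w=12) → cum 12
  km 14 (N4, w=5) → cum 17
  km 26 (N1, w=20) → cum 37
  km 32 (N3, w=175) → cum 212
  km 33 (N8, w=40) → cum 252  ≥ 244.5 → median here
  km 39 (N6, w=60) → cum 312
  km 46 (N7, w=2) → cum 314
  km 57 (N5, w=175) → cum 489
Optimal location: km 33.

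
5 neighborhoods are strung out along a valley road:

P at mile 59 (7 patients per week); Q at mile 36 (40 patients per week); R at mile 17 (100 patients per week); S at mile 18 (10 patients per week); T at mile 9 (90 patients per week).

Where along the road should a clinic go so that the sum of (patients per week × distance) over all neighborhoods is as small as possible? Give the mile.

x = 17

For a sum of weighted absolute distances on a line, the optimum is the weighted median (not the mean). Total weight W = 247; half-weight = 123.5.
Sort by position and accumulate weight:
  mile 9 (T, w=90) → cum 90
  mile 17 (R, w=100) → cum 190  ≥ 123.5 → median here
  mile 18 (S, w=10) → cum 200
  mile 36 (Q, w=40) → cum 240
  mile 59 (P, w=7) → cum 247
Optimal location: mile 17.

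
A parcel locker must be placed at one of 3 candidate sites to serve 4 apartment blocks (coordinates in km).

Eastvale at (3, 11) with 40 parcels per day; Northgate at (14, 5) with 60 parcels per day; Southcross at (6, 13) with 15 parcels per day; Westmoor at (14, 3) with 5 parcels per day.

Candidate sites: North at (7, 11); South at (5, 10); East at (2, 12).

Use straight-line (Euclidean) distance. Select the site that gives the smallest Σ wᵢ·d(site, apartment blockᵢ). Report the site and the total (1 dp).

North, total 799.9 km

Total weighted distance at each candidate:
  North (7, 11): total = 799.9
  South (5, 10): total = 811.6
  East (2, 12): total = 1027.0
Minimum is at North with total 799.9 km.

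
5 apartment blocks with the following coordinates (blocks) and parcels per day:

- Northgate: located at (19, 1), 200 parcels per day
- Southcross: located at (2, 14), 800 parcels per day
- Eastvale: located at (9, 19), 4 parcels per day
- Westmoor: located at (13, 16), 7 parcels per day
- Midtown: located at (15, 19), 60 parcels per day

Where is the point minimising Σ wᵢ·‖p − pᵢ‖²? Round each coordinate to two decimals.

(6.00, 11.88)

The minimiser of Σwᵢ‖p−pᵢ‖² is the weighted centroid p* = (Σwᵢpᵢ)/(Σwᵢ).
Σwᵢ = 1071.
Σwᵢxᵢ = 200·19 + 800·2 + 4·9 + 7·13 + 60·15 = 6427.
Σwᵢyᵢ = 200·1 + 800·14 + 4·19 + 7·16 + 60·19 = 12728.
x* = 6427/1071 = 6.00, y* = 12728/1071 = 11.88.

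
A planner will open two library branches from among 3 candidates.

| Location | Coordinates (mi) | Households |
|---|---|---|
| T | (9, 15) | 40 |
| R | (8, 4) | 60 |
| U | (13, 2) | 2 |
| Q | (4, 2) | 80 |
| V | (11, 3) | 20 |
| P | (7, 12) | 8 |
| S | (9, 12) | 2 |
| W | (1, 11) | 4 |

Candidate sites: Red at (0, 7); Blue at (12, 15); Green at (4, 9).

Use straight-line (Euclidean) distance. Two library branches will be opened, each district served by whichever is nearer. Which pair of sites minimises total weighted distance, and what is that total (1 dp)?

{Blue, Green}, total 1328.2

Evaluate every pair (each demand assigned to the nearer of the two):
  {Blue, Green}: total = 1328.2
  {Red, Green}: total = 1476.1
  {Red, Blue}: total = 1476.7
Best pair: {Blue, Green} with total 1328.2.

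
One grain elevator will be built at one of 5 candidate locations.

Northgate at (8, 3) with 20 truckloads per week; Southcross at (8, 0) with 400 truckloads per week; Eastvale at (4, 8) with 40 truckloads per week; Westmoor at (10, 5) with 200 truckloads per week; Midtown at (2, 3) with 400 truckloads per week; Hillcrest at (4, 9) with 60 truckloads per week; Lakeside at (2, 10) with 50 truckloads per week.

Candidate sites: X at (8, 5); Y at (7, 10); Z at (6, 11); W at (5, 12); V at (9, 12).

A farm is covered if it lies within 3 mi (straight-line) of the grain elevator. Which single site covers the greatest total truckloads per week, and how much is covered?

X, covering 220

Coverage radius r = 3 mi; a point is covered iff (Δx)²+(Δy)² ≤ 3² = 9.
  X (8, 5): covers {Northgate, Westmoor} → 220
  Y (7, 10): covers {none} → 0
  Z (6, 11): covers {Hillcrest} → 60
  W (5, 12): covers {none} → 0
  V (9, 12): covers {none} → 0
Maximum coverage at X: 220 truckloads per week.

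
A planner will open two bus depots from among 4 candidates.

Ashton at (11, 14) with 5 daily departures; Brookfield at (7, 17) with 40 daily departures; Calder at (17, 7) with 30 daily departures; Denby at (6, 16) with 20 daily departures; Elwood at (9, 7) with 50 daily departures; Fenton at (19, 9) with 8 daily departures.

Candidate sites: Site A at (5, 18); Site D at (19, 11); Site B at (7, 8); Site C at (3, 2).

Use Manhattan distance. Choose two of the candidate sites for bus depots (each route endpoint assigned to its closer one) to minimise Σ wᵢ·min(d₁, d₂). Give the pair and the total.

Evaluate every pair (each demand assigned to the nearer of the two):
  {Site A, Site B}: total = 814
  {Site D, Site B}: total = 936
  {Site A, Site D}: total = 1126
  {Site B, Site C}: total = 1174
  {Site A, Site C}: total = 1534
  {Site D, Site C}: total = 1861
Best pair: {Site A, Site B} with total 814.

{Site A, Site B}, total 814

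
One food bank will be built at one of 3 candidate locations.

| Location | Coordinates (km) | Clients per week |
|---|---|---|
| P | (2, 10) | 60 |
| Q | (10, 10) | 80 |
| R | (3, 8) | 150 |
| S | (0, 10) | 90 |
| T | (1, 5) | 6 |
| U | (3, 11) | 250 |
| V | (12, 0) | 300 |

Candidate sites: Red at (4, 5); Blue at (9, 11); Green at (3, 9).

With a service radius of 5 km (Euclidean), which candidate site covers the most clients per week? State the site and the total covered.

Coverage radius r = 5 km; a point is covered iff (Δx)²+(Δy)² ≤ 5² = 25.
  Red (4, 5): covers {R, T} → 156
  Blue (9, 11): covers {Q} → 80
  Green (3, 9): covers {P, R, S, T, U} → 556
Maximum coverage at Green: 556 clients per week.

Green, covering 556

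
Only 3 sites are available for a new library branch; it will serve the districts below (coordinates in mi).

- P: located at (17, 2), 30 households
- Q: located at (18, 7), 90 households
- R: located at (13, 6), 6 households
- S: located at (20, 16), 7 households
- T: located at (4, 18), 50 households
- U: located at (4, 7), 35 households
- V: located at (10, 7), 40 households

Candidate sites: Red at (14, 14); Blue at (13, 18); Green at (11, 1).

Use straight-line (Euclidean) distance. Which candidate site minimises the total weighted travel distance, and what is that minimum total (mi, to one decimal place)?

Red, total 2477.6 mi

Total weighted distance at each candidate:
  Red (14, 14): total = 2477.6
  Blue (13, 18): total = 3108.7
  Green (11, 1): total = 2652.2
Minimum is at Red with total 2477.6 mi.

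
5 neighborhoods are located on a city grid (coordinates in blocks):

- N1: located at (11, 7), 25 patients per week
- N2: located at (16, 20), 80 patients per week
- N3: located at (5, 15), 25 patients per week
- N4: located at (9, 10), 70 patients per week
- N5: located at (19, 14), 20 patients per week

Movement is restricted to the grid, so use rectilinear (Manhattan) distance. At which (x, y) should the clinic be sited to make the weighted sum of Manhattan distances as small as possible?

(11, 14)

Manhattan distance separates: Σwᵢ(|x−xᵢ|+|y−yᵢ|) = Σwᵢ|x−xᵢ| + Σwᵢ|y−yᵢ|, so x and y are optimised independently as 1-D weighted medians.
Total weight W = 220; half = 110.
x-coordinate, sorted with cumulative weight:
  x=5 (N3, w=25) cum 25
  x=9 (N4, w=70) cum 95
  x=11 (N1, w=25) cum 120  ← median
  x=16 (N2, w=80) cum 200
  x=19 (N5, w=20) cum 220
⇒ x* = 11
y-coordinate, sorted with cumulative weight:
  y=7 (N1, w=25) cum 25
  y=10 (N4, w=70) cum 95
  y=14 (N5, w=20) cum 115  ← median
  y=15 (N3, w=25) cum 140
  y=20 (N2, w=80) cum 220
⇒ y* = 14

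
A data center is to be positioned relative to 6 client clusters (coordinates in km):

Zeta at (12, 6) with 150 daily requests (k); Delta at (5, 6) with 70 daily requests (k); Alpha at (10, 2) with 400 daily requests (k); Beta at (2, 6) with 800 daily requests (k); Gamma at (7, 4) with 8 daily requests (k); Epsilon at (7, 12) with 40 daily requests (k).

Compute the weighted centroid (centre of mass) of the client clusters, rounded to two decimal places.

(5.51, 5.06)

The minimiser of Σwᵢ‖p−pᵢ‖² is the weighted centroid p* = (Σwᵢpᵢ)/(Σwᵢ).
Σwᵢ = 1468.
Σwᵢxᵢ = 150·12 + 70·5 + 400·10 + 800·2 + 8·7 + 40·7 = 8086.
Σwᵢyᵢ = 150·6 + 70·6 + 400·2 + 800·6 + 8·4 + 40·12 = 7432.
x* = 8086/1468 = 5.51, y* = 7432/1468 = 5.06.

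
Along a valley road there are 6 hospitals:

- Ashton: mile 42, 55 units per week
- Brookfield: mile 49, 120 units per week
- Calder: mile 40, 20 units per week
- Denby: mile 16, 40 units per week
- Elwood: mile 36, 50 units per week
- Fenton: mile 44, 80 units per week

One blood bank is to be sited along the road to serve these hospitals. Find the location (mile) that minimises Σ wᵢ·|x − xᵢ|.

For a sum of weighted absolute distances on a line, the optimum is the weighted median (not the mean). Total weight W = 365; half-weight = 182.5.
Sort by position and accumulate weight:
  mile 16 (Denby, w=40) → cum 40
  mile 36 (Elwood, w=50) → cum 90
  mile 40 (Calder, w=20) → cum 110
  mile 42 (Ashton, w=55) → cum 165
  mile 44 (Fenton, w=80) → cum 245  ≥ 182.5 → median here
  mile 49 (Brookfield, w=120) → cum 365
Optimal location: mile 44.

x = 44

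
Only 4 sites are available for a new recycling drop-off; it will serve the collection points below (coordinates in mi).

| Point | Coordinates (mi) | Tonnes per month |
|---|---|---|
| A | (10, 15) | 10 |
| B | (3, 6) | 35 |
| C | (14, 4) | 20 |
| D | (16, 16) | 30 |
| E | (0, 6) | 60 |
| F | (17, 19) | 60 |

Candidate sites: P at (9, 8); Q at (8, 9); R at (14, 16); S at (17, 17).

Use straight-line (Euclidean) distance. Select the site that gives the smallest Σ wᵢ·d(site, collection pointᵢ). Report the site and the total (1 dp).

Total weighted distance at each candidate:
  P (9, 8): total = 2108.3
  Q (8, 9): total = 2062.3
  R (14, 16): total = 2148.4
  S (17, 17): total = 2340.1
Minimum is at Q with total 2062.3 mi.

Q, total 2062.3 mi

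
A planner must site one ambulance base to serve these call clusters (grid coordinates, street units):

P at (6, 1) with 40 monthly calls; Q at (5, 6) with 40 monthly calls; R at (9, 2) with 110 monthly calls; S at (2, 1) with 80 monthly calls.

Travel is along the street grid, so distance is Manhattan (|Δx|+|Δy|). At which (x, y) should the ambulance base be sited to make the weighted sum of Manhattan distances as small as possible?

(6, 2)

Manhattan distance separates: Σwᵢ(|x−xᵢ|+|y−yᵢ|) = Σwᵢ|x−xᵢ| + Σwᵢ|y−yᵢ|, so x and y are optimised independently as 1-D weighted medians.
Total weight W = 270; half = 135.
x-coordinate, sorted with cumulative weight:
  x=2 (S, w=80) cum 80
  x=5 (Q, w=40) cum 120
  x=6 (P, w=40) cum 160  ← median
  x=9 (R, w=110) cum 270
⇒ x* = 6
y-coordinate, sorted with cumulative weight:
  y=1 (P, w=40) cum 40
  y=1 (S, w=80) cum 120
  y=2 (R, w=110) cum 230  ← median
  y=6 (Q, w=40) cum 270
⇒ y* = 2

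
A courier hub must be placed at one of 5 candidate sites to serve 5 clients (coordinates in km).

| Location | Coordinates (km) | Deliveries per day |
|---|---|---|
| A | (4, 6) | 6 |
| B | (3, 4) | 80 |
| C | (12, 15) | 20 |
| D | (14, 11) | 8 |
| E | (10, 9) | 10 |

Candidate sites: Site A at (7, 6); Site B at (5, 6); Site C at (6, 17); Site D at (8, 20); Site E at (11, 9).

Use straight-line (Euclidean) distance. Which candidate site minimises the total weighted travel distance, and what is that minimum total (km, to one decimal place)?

Total weighted distance at each candidate:
  Site A (7, 6): total = 692.9
  Site B (5, 6): total = 601.0
  Site C (6, 17): total = 1430.3
  Site D (8, 20): total = 1754.8
  Site E (11, 9): total = 960.9
Minimum is at Site B with total 601.0 km.

Site B, total 601.0 km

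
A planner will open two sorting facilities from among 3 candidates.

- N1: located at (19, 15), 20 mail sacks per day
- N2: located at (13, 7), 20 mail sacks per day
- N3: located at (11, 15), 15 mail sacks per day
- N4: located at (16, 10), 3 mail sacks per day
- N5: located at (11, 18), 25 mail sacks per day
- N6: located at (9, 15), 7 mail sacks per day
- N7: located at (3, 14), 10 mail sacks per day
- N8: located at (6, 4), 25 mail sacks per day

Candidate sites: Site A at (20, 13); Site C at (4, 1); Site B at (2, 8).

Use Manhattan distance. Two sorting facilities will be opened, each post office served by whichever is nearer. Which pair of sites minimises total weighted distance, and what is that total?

Evaluate every pair (each demand assigned to the nearer of the two):
  {Site A, Site B}: total = 1197
  {Site A, Site C}: total = 1212
  {Site C, Site B}: total = 1776
Best pair: {Site A, Site B} with total 1197.

{Site A, Site B}, total 1197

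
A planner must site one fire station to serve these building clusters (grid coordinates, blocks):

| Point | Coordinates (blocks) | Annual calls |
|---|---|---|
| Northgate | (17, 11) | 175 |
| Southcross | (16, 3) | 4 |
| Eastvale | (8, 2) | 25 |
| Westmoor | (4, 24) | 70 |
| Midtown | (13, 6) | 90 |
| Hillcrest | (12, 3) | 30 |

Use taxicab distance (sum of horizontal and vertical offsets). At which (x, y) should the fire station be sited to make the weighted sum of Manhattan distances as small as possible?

(13, 11)

Manhattan distance separates: Σwᵢ(|x−xᵢ|+|y−yᵢ|) = Σwᵢ|x−xᵢ| + Σwᵢ|y−yᵢ|, so x and y are optimised independently as 1-D weighted medians.
Total weight W = 394; half = 197.
x-coordinate, sorted with cumulative weight:
  x=4 (Westmoor, w=70) cum 70
  x=8 (Eastvale, w=25) cum 95
  x=12 (Hillcrest, w=30) cum 125
  x=13 (Midtown, w=90) cum 215  ← median
  x=16 (Southcross, w=4) cum 219
  x=17 (Northgate, w=175) cum 394
⇒ x* = 13
y-coordinate, sorted with cumulative weight:
  y=2 (Eastvale, w=25) cum 25
  y=3 (Southcross, w=4) cum 29
  y=3 (Hillcrest, w=30) cum 59
  y=6 (Midtown, w=90) cum 149
  y=11 (Northgate, w=175) cum 324  ← median
  y=24 (Westmoor, w=70) cum 394
⇒ y* = 11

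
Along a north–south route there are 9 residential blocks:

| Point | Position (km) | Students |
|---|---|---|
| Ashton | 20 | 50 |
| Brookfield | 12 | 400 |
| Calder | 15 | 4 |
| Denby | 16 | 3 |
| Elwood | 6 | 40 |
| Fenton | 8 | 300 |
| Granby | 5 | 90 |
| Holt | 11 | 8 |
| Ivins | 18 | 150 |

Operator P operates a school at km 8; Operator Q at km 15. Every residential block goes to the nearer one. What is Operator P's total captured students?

438

The indifferent point is the midpoint (8+15)/2 = 11.5; residential blocks left of it (closer to Operator P at 8) go to Operator P, those right go to Operator Q.
  Granby at 5 (w=90) → Operator P
  Elwood at 6 (w=40) → Operator P
  Fenton at 8 (w=300) → Operator P
  Holt at 11 (w=8) → Operator P
  Brookfield at 12 (w=400) → Operator Q
  Calder at 15 (w=4) → Operator Q
  Denby at 16 (w=3) → Operator Q
  Ivins at 18 (w=150) → Operator Q
  Ashton at 20 (w=50) → Operator Q
Operator P captures 438; Operator Q captures 607.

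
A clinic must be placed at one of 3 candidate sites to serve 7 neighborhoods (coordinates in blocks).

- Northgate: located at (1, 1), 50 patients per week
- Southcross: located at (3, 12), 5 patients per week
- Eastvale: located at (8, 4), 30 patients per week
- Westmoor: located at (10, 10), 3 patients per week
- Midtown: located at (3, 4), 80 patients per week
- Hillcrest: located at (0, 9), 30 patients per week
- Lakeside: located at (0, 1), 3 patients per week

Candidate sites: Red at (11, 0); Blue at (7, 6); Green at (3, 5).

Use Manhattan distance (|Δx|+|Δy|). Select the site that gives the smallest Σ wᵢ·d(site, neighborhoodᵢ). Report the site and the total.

Green, total 862 blocks

Total weighted distance at each candidate:
  Red (11, 0): total = 2489
  Blue (7, 6): total = 1527
  Green (3, 5): total = 862
Minimum is at Green with total 862 blocks.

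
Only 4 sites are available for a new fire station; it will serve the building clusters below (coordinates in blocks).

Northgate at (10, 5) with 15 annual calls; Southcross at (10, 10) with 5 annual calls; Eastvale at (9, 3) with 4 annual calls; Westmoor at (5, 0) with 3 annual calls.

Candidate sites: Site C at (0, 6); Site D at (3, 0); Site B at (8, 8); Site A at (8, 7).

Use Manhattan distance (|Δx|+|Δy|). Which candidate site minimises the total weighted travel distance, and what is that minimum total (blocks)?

Total weighted distance at each candidate:
  Site C (0, 6): total = 316
  Site D (3, 0): total = 307
  Site B (8, 8): total = 152
  Site A (8, 7): total = 135
Minimum is at Site A with total 135 blocks.

Site A, total 135 blocks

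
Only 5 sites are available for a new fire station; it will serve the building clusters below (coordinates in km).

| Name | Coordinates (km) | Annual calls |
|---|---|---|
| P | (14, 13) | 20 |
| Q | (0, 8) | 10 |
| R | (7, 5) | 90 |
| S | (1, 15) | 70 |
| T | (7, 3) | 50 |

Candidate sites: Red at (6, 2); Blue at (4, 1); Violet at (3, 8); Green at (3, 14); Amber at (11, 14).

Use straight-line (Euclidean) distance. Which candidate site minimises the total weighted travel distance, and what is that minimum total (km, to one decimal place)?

Violet, total 1551.4 km

Total weighted distance at each candidate:
  Red (6, 2): total = 1687.2
  Blue (4, 1): total = 2025.6
  Violet (3, 8): total = 1551.4
  Green (3, 14): total = 1916.1
  Amber (11, 14): total = 2363.7
Minimum is at Violet with total 1551.4 km.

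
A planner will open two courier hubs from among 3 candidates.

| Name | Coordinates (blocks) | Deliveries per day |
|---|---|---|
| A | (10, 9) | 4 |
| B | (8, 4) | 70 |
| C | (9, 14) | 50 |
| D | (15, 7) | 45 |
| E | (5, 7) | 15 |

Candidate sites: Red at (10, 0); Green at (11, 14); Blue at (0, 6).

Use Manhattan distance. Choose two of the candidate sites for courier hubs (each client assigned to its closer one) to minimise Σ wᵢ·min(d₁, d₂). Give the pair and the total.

Evaluate every pair (each demand assigned to the nearer of the two):
  {Red, Green}: total = 1219
  {Green, Blue}: total = 1409
  {Red, Blue}: total = 1836
Best pair: {Red, Green} with total 1219.

{Red, Green}, total 1219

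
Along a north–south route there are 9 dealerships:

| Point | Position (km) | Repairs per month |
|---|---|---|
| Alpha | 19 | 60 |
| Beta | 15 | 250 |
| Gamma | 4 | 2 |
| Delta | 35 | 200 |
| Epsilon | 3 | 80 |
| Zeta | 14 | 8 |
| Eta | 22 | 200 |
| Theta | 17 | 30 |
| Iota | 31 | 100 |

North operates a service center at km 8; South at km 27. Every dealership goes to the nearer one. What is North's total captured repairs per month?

The indifferent point is the midpoint (8+27)/2 = 17.5; dealerships left of it (closer to North at 8) go to North, those right go to South.
  Epsilon at 3 (w=80) → North
  Gamma at 4 (w=2) → North
  Zeta at 14 (w=8) → North
  Beta at 15 (w=250) → North
  Theta at 17 (w=30) → North
  Alpha at 19 (w=60) → South
  Eta at 22 (w=200) → South
  Iota at 31 (w=100) → South
  Delta at 35 (w=200) → South
North captures 370; South captures 560.

370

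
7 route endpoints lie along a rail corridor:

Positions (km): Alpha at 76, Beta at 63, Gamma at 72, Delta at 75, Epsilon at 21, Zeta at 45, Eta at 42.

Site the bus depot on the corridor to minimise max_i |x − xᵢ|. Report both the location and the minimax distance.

The 1-center on a line is the midpoint of the two extreme points: leftmost at 21, rightmost at 76.
Optimal location = (21 + 76)/2 = 48.5; maximum distance = (76 − 21)/2 = 27.5.

location 48.5, max distance 27.5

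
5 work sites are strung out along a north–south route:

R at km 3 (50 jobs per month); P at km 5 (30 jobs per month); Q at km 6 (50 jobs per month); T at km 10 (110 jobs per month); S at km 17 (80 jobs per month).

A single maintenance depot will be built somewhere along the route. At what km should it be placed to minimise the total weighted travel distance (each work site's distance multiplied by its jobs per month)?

x = 10

For a sum of weighted absolute distances on a line, the optimum is the weighted median (not the mean). Total weight W = 320; half-weight = 160.
Sort by position and accumulate weight:
  km 3 (R, w=50) → cum 50
  km 5 (P, w=30) → cum 80
  km 6 (Q, w=50) → cum 130
  km 10 (T, w=110) → cum 240  ≥ 160 → median here
  km 17 (S, w=80) → cum 320
Optimal location: km 10.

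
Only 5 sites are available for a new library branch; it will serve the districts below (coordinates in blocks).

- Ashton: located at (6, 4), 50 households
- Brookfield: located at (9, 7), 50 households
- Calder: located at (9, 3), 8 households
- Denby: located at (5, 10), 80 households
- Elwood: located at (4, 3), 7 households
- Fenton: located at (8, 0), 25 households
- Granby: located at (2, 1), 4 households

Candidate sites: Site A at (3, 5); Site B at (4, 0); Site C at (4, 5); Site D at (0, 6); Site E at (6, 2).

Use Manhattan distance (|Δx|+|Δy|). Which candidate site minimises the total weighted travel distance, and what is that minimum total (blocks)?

Site C, total 1299 blocks

Total weighted distance at each candidate:
  Site A (3, 5): total = 1515
  Site B (4, 0): total = 1977
  Site C (4, 5): total = 1299
  Site D (0, 6): total = 2143
  Site E (6, 2): total = 1393
Minimum is at Site C with total 1299 blocks.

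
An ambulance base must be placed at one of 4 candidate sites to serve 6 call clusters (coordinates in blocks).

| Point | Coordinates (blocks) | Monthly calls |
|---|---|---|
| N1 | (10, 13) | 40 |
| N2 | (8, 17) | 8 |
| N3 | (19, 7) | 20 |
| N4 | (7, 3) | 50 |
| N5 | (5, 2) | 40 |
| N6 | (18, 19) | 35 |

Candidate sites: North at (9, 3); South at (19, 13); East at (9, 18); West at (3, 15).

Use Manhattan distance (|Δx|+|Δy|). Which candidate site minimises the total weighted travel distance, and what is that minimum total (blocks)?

North, total 2015 blocks

Total weighted distance at each candidate:
  North (9, 3): total = 2015
  South (19, 13): total = 2945
  East (9, 18): total = 2676
  West (3, 15): total = 2961
Minimum is at North with total 2015 blocks.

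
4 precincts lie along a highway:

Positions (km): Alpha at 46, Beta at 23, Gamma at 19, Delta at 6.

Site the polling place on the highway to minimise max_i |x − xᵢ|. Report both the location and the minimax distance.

The 1-center on a line is the midpoint of the two extreme points: leftmost at 6, rightmost at 46.
Optimal location = (6 + 46)/2 = 26; maximum distance = (46 − 6)/2 = 20.

location 26, max distance 20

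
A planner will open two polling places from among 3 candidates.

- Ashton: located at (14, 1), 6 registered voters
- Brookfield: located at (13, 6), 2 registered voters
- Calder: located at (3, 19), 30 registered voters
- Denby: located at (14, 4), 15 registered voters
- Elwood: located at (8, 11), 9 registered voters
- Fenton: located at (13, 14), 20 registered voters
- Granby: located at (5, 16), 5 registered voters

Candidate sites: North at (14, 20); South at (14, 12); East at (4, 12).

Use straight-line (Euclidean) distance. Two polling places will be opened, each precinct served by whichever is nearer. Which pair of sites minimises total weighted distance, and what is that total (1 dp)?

{South, East}, total 512.7

Evaluate every pair (each demand assigned to the nearer of the two):
  {South, East}: total = 512.7
  {North, South}: total = 678.2
  {North, East}: total = 694.4
Best pair: {South, East} with total 512.7.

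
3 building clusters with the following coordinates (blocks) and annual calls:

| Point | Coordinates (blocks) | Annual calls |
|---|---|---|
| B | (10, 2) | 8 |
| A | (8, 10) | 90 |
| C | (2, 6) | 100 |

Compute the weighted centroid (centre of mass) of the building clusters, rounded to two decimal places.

(5.05, 7.66)

The minimiser of Σwᵢ‖p−pᵢ‖² is the weighted centroid p* = (Σwᵢpᵢ)/(Σwᵢ).
Σwᵢ = 198.
Σwᵢxᵢ = 8·10 + 90·8 + 100·2 = 1000.
Σwᵢyᵢ = 8·2 + 90·10 + 100·6 = 1516.
x* = 1000/198 = 5.05, y* = 1516/198 = 7.66.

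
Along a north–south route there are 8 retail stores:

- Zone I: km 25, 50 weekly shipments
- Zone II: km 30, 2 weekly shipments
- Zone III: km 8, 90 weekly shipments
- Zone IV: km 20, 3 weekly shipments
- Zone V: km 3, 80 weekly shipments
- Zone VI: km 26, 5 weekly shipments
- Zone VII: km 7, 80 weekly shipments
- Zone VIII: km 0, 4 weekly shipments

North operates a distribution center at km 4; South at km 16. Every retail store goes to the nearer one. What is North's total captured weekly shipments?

The indifferent point is the midpoint (4+16)/2 = 10; retail stores left of it (closer to North at 4) go to North, those right go to South.
  Zone VIII at 0 (w=4) → North
  Zone V at 3 (w=80) → North
  Zone VII at 7 (w=80) → North
  Zone III at 8 (w=90) → North
  Zone IV at 20 (w=3) → South
  Zone I at 25 (w=50) → South
  Zone VI at 26 (w=5) → South
  Zone II at 30 (w=2) → South
North captures 254; South captures 60.

254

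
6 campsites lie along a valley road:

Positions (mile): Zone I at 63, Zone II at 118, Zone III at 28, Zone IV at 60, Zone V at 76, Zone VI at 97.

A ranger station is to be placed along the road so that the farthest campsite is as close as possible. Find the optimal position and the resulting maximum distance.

The 1-center on a line is the midpoint of the two extreme points: leftmost at 28, rightmost at 118.
Optimal location = (28 + 118)/2 = 73; maximum distance = (118 − 28)/2 = 45.

location 73, max distance 45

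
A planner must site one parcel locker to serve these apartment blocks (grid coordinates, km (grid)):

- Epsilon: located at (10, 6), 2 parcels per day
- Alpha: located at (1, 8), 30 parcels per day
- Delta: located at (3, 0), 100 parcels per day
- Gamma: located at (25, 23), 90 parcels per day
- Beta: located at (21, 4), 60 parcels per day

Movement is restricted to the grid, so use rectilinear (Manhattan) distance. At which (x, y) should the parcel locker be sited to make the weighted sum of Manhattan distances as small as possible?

Manhattan distance separates: Σwᵢ(|x−xᵢ|+|y−yᵢ|) = Σwᵢ|x−xᵢ| + Σwᵢ|y−yᵢ|, so x and y are optimised independently as 1-D weighted medians.
Total weight W = 282; half = 141.
x-coordinate, sorted with cumulative weight:
  x=1 (Alpha, w=30) cum 30
  x=3 (Delta, w=100) cum 130
  x=10 (Epsilon, w=2) cum 132
  x=21 (Beta, w=60) cum 192  ← median
  x=25 (Gamma, w=90) cum 282
⇒ x* = 21
y-coordinate, sorted with cumulative weight:
  y=0 (Delta, w=100) cum 100
  y=4 (Beta, w=60) cum 160  ← median
  y=6 (Epsilon, w=2) cum 162
  y=8 (Alpha, w=30) cum 192
  y=23 (Gamma, w=90) cum 282
⇒ y* = 4

(21, 4)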